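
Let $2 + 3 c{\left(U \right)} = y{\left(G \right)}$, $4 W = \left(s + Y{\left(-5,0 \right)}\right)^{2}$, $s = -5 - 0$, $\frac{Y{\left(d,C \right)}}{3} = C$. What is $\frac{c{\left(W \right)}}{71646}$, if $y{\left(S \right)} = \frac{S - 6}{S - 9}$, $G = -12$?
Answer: $- \frac{4}{752283} \approx -5.3171 \cdot 10^{-6}$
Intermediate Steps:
$Y{\left(d,C \right)} = 3 C$
$s = -5$ ($s = -5 + 0 = -5$)
$W = \frac{25}{4}$ ($W = \frac{\left(-5 + 3 \cdot 0\right)^{2}}{4} = \frac{\left(-5 + 0\right)^{2}}{4} = \frac{\left(-5\right)^{2}}{4} = \frac{1}{4} \cdot 25 = \frac{25}{4} \approx 6.25$)
$y{\left(S \right)} = \frac{-6 + S}{-9 + S}$
$c{\left(U \right)} = - \frac{8}{21}$ ($c{\left(U \right)} = - \frac{2}{3} + \frac{\frac{1}{-9 - 12} \left(-6 - 12\right)}{3} = - \frac{2}{3} + \frac{\frac{1}{-21} \left(-18\right)}{3} = - \frac{2}{3} + \frac{\left(- \frac{1}{21}\right) \left(-18\right)}{3} = - \frac{2}{3} + \frac{1}{3} \cdot \frac{6}{7} = - \frac{2}{3} + \frac{2}{7} = - \frac{8}{21}$)
$\frac{c{\left(W \right)}}{71646} = - \frac{8}{21 \cdot 71646} = \left(- \frac{8}{21}\right) \frac{1}{71646} = - \frac{4}{752283}$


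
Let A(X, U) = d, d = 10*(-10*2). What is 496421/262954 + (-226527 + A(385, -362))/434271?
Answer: 155962472533/114193296534 ≈ 1.3658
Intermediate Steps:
d = -200 (d = 10*(-20) = -200)
A(X, U) = -200
496421/262954 + (-226527 + A(385, -362))/434271 = 496421/262954 + (-226527 - 200)/434271 = 496421*(1/262954) - 226727*1/434271 = 496421/262954 - 226727/434271 = 155962472533/114193296534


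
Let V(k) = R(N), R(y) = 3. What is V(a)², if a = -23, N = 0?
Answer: 9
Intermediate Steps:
V(k) = 3
V(a)² = 3² = 9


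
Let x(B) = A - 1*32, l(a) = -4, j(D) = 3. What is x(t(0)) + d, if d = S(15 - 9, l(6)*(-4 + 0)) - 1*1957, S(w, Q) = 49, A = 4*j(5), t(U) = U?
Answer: -1928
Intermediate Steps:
A = 12 (A = 4*3 = 12)
x(B) = -20 (x(B) = 12 - 1*32 = 12 - 32 = -20)
d = -1908 (d = 49 - 1*1957 = 49 - 1957 = -1908)
x(t(0)) + d = -20 - 1908 = -1928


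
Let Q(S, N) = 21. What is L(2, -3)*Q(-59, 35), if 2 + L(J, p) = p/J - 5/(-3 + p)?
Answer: -56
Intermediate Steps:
L(J, p) = -2 - 5/(-3 + p) + p/J (L(J, p) = -2 + (p/J - 5/(-3 + p)) = -2 + (-5/(-3 + p) + p/J) = -2 - 5/(-3 + p) + p/J)
L(2, -3)*Q(-59, 35) = ((2 + (-3)**2 - 3*(-3) - 2*2*(-3))/(2*(-3 - 3)))*21 = ((1/2)*(2 + 9 + 9 + 12)/(-6))*21 = ((1/2)*(-1/6)*32)*21 = -8/3*21 = -56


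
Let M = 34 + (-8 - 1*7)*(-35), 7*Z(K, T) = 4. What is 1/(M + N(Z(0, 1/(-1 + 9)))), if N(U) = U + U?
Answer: 7/3921 ≈ 0.0017853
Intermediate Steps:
Z(K, T) = 4/7 (Z(K, T) = (⅐)*4 = 4/7)
N(U) = 2*U
M = 559 (M = 34 + (-8 - 7)*(-35) = 34 - 15*(-35) = 34 + 525 = 559)
1/(M + N(Z(0, 1/(-1 + 9)))) = 1/(559 + 2*(4/7)) = 1/(559 + 8/7) = 1/(3921/7) = 7/3921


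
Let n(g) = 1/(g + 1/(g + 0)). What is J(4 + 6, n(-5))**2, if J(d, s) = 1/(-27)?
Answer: 1/729 ≈ 0.0013717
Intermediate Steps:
n(g) = 1/(g + 1/g)
J(d, s) = -1/27
J(4 + 6, n(-5))**2 = (-1/27)**2 = 1/729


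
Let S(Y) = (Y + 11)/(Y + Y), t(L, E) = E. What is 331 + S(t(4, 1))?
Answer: 337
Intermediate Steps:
S(Y) = (11 + Y)/(2*Y) (S(Y) = (11 + Y)/((2*Y)) = (11 + Y)*(1/(2*Y)) = (11 + Y)/(2*Y))
331 + S(t(4, 1)) = 331 + (½)*(11 + 1)/1 = 331 + (½)*1*12 = 331 + 6 = 337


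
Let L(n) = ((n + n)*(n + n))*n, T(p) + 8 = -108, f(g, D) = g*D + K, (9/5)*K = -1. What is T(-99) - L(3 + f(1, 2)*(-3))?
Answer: -2876/27 ≈ -106.52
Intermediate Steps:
K = -5/9 (K = (5/9)*(-1) = -5/9 ≈ -0.55556)
f(g, D) = -5/9 + D*g (f(g, D) = g*D - 5/9 = D*g - 5/9 = -5/9 + D*g)
T(p) = -116 (T(p) = -8 - 108 = -116)
L(n) = 4*n**3 (L(n) = ((2*n)*(2*n))*n = (4*n**2)*n = 4*n**3)
T(-99) - L(3 + f(1, 2)*(-3)) = -116 - 4*(3 + (-5/9 + 2*1)*(-3))**3 = -116 - 4*(3 + (-5/9 + 2)*(-3))**3 = -116 - 4*(3 + (13/9)*(-3))**3 = -116 - 4*(3 - 13/3)**3 = -116 - 4*(-4/3)**3 = -116 - 4*(-64)/27 = -116 - 1*(-256/27) = -116 + 256/27 = -2876/27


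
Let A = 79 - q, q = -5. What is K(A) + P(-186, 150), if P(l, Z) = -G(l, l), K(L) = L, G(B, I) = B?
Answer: 270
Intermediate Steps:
A = 84 (A = 79 - 1*(-5) = 79 + 5 = 84)
P(l, Z) = -l
K(A) + P(-186, 150) = 84 - 1*(-186) = 84 + 186 = 270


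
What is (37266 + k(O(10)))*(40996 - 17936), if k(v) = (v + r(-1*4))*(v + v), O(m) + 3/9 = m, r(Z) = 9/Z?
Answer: 7763944570/9 ≈ 8.6266e+8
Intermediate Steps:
O(m) = -⅓ + m
k(v) = 2*v*(-9/4 + v) (k(v) = (v + 9/((-1*4)))*(v + v) = (v + 9/(-4))*(2*v) = (v + 9*(-¼))*(2*v) = (v - 9/4)*(2*v) = (-9/4 + v)*(2*v) = 2*v*(-9/4 + v))
(37266 + k(O(10)))*(40996 - 17936) = (37266 + (-⅓ + 10)*(-9 + 4*(-⅓ + 10))/2)*(40996 - 17936) = (37266 + (½)*(29/3)*(-9 + 4*(29/3)))*23060 = (37266 + (½)*(29/3)*(-9 + 116/3))*23060 = (37266 + (½)*(29/3)*(89/3))*23060 = (37266 + 2581/18)*23060 = (673369/18)*23060 = 7763944570/9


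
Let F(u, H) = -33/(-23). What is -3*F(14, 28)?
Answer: -99/23 ≈ -4.3043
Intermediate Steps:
F(u, H) = 33/23 (F(u, H) = -33*(-1/23) = 33/23)
-3*F(14, 28) = -3*33/23 = -99/23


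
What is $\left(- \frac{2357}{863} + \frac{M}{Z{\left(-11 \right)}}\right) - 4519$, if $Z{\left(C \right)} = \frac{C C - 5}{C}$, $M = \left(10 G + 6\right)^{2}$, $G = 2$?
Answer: $- \frac{114769683}{25027} \approx -4585.8$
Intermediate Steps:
$M = 676$ ($M = \left(10 \cdot 2 + 6\right)^{2} = \left(20 + 6\right)^{2} = 26^{2} = 676$)
$Z{\left(C \right)} = \frac{-5 + C^{2}}{C}$ ($Z{\left(C \right)} = \frac{C^{2} - 5}{C} = \frac{-5 + C^{2}}{C}$)
$\left(- \frac{2357}{863} + \frac{M}{Z{\left(-11 \right)}}\right) - 4519 = \left(- \frac{2357}{863} + \frac{676}{-11 - \frac{5}{-11}}\right) - 4519 = \left(\left(-2357\right) \frac{1}{863} + \frac{676}{-11 - - \frac{5}{11}}\right) - 4519 = \left(- \frac{2357}{863} + \frac{676}{-11 + \frac{5}{11}}\right) - 4519 = \left(- \frac{2357}{863} + \frac{676}{- \frac{116}{11}}\right) - 4519 = \left(- \frac{2357}{863} + 676 \left(- \frac{11}{116}\right)\right) - 4519 = \left(- \frac{2357}{863} - \frac{1859}{29}\right) - 4519 = - \frac{1672670}{25027} - 4519 = - \frac{114769683}{25027}$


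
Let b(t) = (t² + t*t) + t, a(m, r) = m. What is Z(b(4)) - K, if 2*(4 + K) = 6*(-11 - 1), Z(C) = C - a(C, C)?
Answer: 40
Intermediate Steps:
b(t) = t + 2*t² (b(t) = (t² + t²) + t = 2*t² + t = t + 2*t²)
Z(C) = 0 (Z(C) = C - C = 0)
K = -40 (K = -4 + (6*(-11 - 1))/2 = -4 + (6*(-12))/2 = -4 + (½)*(-72) = -4 - 36 = -40)
Z(b(4)) - K = 0 - 1*(-40) = 0 + 40 = 40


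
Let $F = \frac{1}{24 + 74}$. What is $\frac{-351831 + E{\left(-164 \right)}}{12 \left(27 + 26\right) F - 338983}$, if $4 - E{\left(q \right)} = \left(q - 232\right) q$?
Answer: $\frac{20421779}{16609849} \approx 1.2295$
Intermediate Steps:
$E{\left(q \right)} = 4 - q \left(-232 + q\right)$ ($E{\left(q \right)} = 4 - \left(q - 232\right) q = 4 - \left(-232 + q\right) q = 4 - q \left(-232 + q\right)$)
$F = \frac{1}{98} \approx 0.010204$
$\frac{-351831 + E{\left(-164 \right)}}{12 \left(27 + 26\right) F - 338983} = \frac{-351831 + \left(4 - \left(-164\right)^{2} + 232 \left(-164\right)\right)}{12 \left(27 + 26\right) \frac{1}{98} - 338983} = \frac{-351831 - 64940}{12 \cdot 53 \cdot \frac{1}{98} - 338983} = \frac{-351831 - 64940}{636 \cdot \frac{1}{98} - 338983} = \frac{-351831 - 64940}{\frac{318}{49} - 338983} = - \frac{416771}{- \frac{16609849}{49}} = \left(-416771\right) \left(- \frac{49}{16609849}\right) = \frac{20421779}{16609849}$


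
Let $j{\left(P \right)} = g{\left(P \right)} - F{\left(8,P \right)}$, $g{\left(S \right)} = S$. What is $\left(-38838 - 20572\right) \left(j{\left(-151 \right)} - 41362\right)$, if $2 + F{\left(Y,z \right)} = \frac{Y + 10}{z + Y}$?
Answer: $\frac{27127771350}{11} \approx 2.4662 \cdot 10^{9}$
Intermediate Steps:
$F{\left(Y,z \right)} = -2 + \frac{10 + Y}{Y + z}$ ($F{\left(Y,z \right)} = -2 + \frac{Y + 10}{z + Y} = -2 + \frac{10 + Y}{Y + z}$)
$j{\left(P \right)} = P - \frac{2 - 2 P}{8 + P}$ ($j{\left(P \right)} = P - \frac{10 - 8 - 2 P}{8 + P} = P - \frac{2 - 2 P}{8 + P}$)
$\left(-38838 - 20572\right) \left(j{\left(-151 \right)} - 41362\right) = \left(-38838 - 20572\right) \left(\frac{-2 + \left(-151\right)^{2} + 10 \left(-151\right)}{8 - 151} - 41362\right) = - 59410 \left(\frac{-2 + 22801 - 1510}{-143} - 41362\right) = - 59410 \left(\left(- \frac{1}{143}\right) 21289 - 41362\right) = - 59410 \left(- \frac{21289}{143} - 41362\right) = \left(-59410\right) \left(- \frac{5936055}{143}\right) = \frac{27127771350}{11}$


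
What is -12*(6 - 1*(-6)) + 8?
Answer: -136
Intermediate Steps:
-12*(6 - 1*(-6)) + 8 = -12*(6 + 6) + 8 = -12*12 + 8 = -144 + 8 = -136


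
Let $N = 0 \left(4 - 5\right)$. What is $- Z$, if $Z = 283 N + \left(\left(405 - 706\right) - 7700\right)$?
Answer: $8001$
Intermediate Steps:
$N = 0$ ($N = 0 \left(-1\right) = 0$)
$Z = -8001$ ($Z = 283 \cdot 0 + \left(\left(405 - 706\right) - 7700\right) = 0 - 8001 = -8001$)
$- Z = \left(-1\right) \left(-8001\right) = 8001$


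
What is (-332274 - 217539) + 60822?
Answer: -488991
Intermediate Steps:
(-332274 - 217539) + 60822 = -549813 + 60822 = -488991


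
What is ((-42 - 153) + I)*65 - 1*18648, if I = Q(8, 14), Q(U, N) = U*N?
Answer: -24043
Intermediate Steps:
Q(U, N) = N*U
I = 112 (I = 14*8 = 112)
((-42 - 153) + I)*65 - 1*18648 = ((-42 - 153) + 112)*65 - 1*18648 = (-195 + 112)*65 - 18648 = -83*65 - 18648 = -5395 - 18648 = -24043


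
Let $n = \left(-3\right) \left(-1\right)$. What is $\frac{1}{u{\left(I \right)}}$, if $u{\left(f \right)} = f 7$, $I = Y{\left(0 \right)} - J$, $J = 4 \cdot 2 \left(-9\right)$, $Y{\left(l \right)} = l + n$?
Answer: $\frac{1}{525} \approx 0.0019048$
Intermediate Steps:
$n = 3$
$Y{\left(l \right)} = 3 + l$ ($Y{\left(l \right)} = l + 3 = 3 + l$)
$J = -72$ ($J = 8 \left(-9\right) = -72$)
$I = 75$ ($I = \left(3 + 0\right) - -72 = 3 + 72 = 75$)
$u{\left(f \right)} = 7 f$
$\frac{1}{u{\left(I \right)}} = \frac{1}{7 \cdot 75} = \frac{1}{525}$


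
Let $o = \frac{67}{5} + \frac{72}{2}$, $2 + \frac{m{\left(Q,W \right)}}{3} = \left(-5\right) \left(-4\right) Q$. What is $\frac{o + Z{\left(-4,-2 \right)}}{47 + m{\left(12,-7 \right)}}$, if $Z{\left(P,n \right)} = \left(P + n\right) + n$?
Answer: $\frac{207}{3805} \approx 0.054402$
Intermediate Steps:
$m{\left(Q,W \right)} = -6 + 60 Q$ ($m{\left(Q,W \right)} = -6 + 3 \left(-5\right) \left(-4\right) Q = -6 + 3 \cdot 20 Q = -6 + 60 Q$)
$Z{\left(P,n \right)} = P + 2 n$
$o = \frac{247}{5}$ ($o = 67 \cdot \frac{1}{5} + 72 \cdot \frac{1}{2} = \frac{67}{5} + 36 = \frac{247}{5} \approx 49.4$)
$\frac{o + Z{\left(-4,-2 \right)}}{47 + m{\left(12,-7 \right)}} = \frac{\frac{247}{5} + \left(-4 + 2 \left(-2\right)\right)}{47 + \left(-6 + 60 \cdot 12\right)} = \frac{\frac{247}{5} - 8}{47 + \left(-6 + 720\right)} = \frac{\frac{247}{5} - 8}{47 + 714} = \frac{207}{5 \cdot 761} = \frac{207}{5} \cdot \frac{1}{761} = \frac{207}{3805}$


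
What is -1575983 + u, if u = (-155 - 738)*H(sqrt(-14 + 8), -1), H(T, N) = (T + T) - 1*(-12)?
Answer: -1586699 - 1786*I*sqrt(6) ≈ -1.5867e+6 - 4374.8*I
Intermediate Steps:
H(T, N) = 12 + 2*T (H(T, N) = 2*T + 12 = 12 + 2*T)
u = -10716 - 1786*I*sqrt(6) (u = (-155 - 738)*(12 + 2*sqrt(-14 + 8)) = -893*(12 + 2*sqrt(-6)) = -893*(12 + 2*(I*sqrt(6))) = -893*(12 + 2*I*sqrt(6)) = -10716 - 1786*I*sqrt(6) ≈ -10716.0 - 4374.8*I)
-1575983 + u = -1575983 + (-10716 - 1786*I*sqrt(6)) = -1586699 - 1786*I*sqrt(6)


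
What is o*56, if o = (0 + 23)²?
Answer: 29624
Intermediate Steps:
o = 529 (o = 23² = 529)
o*56 = 529*56 = 29624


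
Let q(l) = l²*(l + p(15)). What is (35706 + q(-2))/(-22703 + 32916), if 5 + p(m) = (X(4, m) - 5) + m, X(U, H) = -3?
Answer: 35706/10213 ≈ 3.4961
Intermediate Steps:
p(m) = -13 + m (p(m) = -5 + ((-3 - 5) + m) = -5 + (-8 + m) = -13 + m)
q(l) = l²*(2 + l) (q(l) = l²*(l + (-13 + 15)) = l²*(l + 2) = l²*(2 + l))
(35706 + q(-2))/(-22703 + 32916) = (35706 + (-2)²*(2 - 2))/(-22703 + 32916) = (35706 + 4*0)/10213 = (35706 + 0)*(1/10213) = 35706*(1/10213) = 35706/10213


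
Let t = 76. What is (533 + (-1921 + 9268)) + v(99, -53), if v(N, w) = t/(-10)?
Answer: 39362/5 ≈ 7872.4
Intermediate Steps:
v(N, w) = -38/5 (v(N, w) = 76/(-10) = 76*(-⅒) = -38/5)
(533 + (-1921 + 9268)) + v(99, -53) = (533 + (-1921 + 9268)) - 38/5 = (533 + 7347) - 38/5 = 7880 - 38/5 = 39362/5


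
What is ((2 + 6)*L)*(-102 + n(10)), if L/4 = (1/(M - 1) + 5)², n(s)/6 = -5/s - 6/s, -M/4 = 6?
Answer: -267173376/3125 ≈ -85496.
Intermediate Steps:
M = -24 (M = -4*6 = -24)
n(s) = -66/s (n(s) = 6*(-5/s - 6/s) = 6*(-11/s) = -66/s)
L = 61504/625 (L = 4*(1/(-24 - 1) + 5)² = 4*(1/(-25) + 5)² = 4*(-1/25 + 5)² = 4*(124/25)² = 4*(15376/625) = 61504/625 ≈ 98.406)
((2 + 6)*L)*(-102 + n(10)) = ((2 + 6)*(61504/625))*(-102 - 66/10) = (8*(61504/625))*(-102 - 66*⅒) = 492032*(-102 - 33/5)/625 = (492032/625)*(-543/5) = -267173376/3125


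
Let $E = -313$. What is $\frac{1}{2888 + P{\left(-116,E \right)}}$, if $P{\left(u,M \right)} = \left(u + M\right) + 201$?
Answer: $\frac{1}{2660} \approx 0.00037594$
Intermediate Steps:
$P{\left(u,M \right)} = 201 + M + u$ ($P{\left(u,M \right)} = \left(M + u\right) + 201 = 201 + M + u$)
$\frac{1}{2888 + P{\left(-116,E \right)}} = \frac{1}{2888 - 228} = \frac{1}{2660}$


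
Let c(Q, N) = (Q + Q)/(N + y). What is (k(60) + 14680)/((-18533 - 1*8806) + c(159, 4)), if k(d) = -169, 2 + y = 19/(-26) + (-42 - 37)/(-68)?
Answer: -10394713/19490133 ≈ -0.53333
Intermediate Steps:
y = -1387/884 (y = -2 + (19/(-26) + (-42 - 37)/(-68)) = -2 + (19*(-1/26) - 79*(-1/68)) = -2 + (-19/26 + 79/68) = -2 + 381/884 = -1387/884 ≈ -1.5690)
c(Q, N) = 2*Q/(-1387/884 + N) (c(Q, N) = (Q + Q)/(N - 1387/884) = (2*Q)/(-1387/884 + N) = 2*Q/(-1387/884 + N))
(k(60) + 14680)/((-18533 - 1*8806) + c(159, 4)) = (-169 + 14680)/((-18533 - 1*8806) + 1768*159/(-1387 + 884*4)) = 14511/((-18533 - 8806) + 1768*159/(-1387 + 3536)) = 14511/(-27339 + 1768*159/2149) = 14511/(-27339 + 1768*159*(1/2149)) = 14511/(-27339 + 281112/2149) = 14511/(-58470399/2149) = 14511*(-2149/58470399) = -10394713/19490133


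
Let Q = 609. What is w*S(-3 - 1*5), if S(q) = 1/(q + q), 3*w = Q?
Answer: -203/16 ≈ -12.688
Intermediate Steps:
w = 203 (w = (⅓)*609 = 203)
S(q) = 1/(2*q)
w*S(-3 - 1*5) = 203*(1/(2*(-3 - 1*5))) = 203*(1/(2*(-3 - 5))) = 203*((½)/(-8)) = 203*((½)*(-⅛)) = 203*(-1/16) = -203/16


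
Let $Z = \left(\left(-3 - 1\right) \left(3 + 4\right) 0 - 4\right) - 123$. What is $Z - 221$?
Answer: $-348$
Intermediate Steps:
$Z = -127$ ($Z = \left(\left(-4\right) 7 \cdot 0 - 4\right) - 123 = \left(\left(-28\right) 0 - 4\right) - 123 = \left(0 - 4\right) - 123 = -4 - 123 = -127$)
$Z - 221 = -127 - 221 = -348$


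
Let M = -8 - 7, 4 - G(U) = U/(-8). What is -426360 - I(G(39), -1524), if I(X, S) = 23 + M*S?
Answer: -449243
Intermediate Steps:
G(U) = 4 + U/8 (G(U) = 4 - U/(-8) = 4 - U*(-1)/8 = 4 - (-1)*U/8 = 4 + U/8)
M = -15
I(X, S) = 23 - 15*S
-426360 - I(G(39), -1524) = -426360 - (23 - 15*(-1524)) = -426360 - (23 + 22860) = -426360 - 1*22883 = -426360 - 22883 = -449243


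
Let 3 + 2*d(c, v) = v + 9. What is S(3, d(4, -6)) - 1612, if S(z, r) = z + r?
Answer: -1609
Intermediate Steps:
d(c, v) = 3 + v/2 (d(c, v) = -3/2 + (v + 9)/2 = -3/2 + (9 + v)/2 = -3/2 + (9/2 + v/2) = 3 + v/2)
S(z, r) = r + z
S(3, d(4, -6)) - 1612 = ((3 + (½)*(-6)) + 3) - 1612 = ((3 - 3) + 3) - 1612 = (0 + 3) - 1612 = 3 - 1612 = -1609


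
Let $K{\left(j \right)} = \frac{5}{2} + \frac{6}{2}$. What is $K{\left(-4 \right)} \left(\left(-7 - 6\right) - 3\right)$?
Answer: $-88$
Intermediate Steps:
$K{\left(j \right)} = \frac{11}{2}$ ($K{\left(j \right)} = 5 \cdot \frac{1}{2} + 6 \cdot \frac{1}{2} = \frac{5}{2} + 3 = \frac{11}{2}$)
$K{\left(-4 \right)} \left(\left(-7 - 6\right) - 3\right) = \frac{11 \left(\left(-7 - 6\right) - 3\right)}{2} = \frac{11 \left(-13 - 3\right)}{2} = \frac{11}{2} \left(-16\right) = -88$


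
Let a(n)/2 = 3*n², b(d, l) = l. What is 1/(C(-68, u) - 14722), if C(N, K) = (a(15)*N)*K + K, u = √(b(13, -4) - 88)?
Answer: I/(2*(-7361*I + 91799*√23)) ≈ -1.8984e-8 + 1.1354e-6*I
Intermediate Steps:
a(n) = 6*n² (a(n) = 2*(3*n²) = 6*n²)
u = 2*I*√23 (u = √(-4 - 88) = √(-92) = 2*I*√23 ≈ 9.5917*I)
C(N, K) = K + 1350*K*N (C(N, K) = ((6*15²)*N)*K + K = ((6*225)*N)*K + K = (1350*N)*K + K = 1350*K*N + K = K + 1350*K*N)
1/(C(-68, u) - 14722) = 1/((2*I*√23)*(1 + 1350*(-68)) - 14722) = 1/((2*I*√23)*(1 - 91800) - 14722) = 1/((2*I*√23)*(-91799) - 14722) = 1/(-183598*I*√23 - 14722) = 1/(-14722 - 183598*I*√23)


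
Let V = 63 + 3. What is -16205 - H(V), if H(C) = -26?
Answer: -16179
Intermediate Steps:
V = 66
-16205 - H(V) = -16205 - 1*(-26) = -16205 + 26 = -16179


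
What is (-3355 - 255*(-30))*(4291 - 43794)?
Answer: -169665385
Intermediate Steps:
(-3355 - 255*(-30))*(4291 - 43794) = (-3355 + 7650)*(-39503) = 4295*(-39503) = -169665385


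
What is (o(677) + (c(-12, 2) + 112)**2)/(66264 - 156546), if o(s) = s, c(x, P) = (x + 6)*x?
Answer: -11511/30094 ≈ -0.38250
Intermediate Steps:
c(x, P) = x*(6 + x) (c(x, P) = (6 + x)*x = x*(6 + x))
(o(677) + (c(-12, 2) + 112)**2)/(66264 - 156546) = (677 + (-12*(6 - 12) + 112)**2)/(66264 - 156546) = (677 + (-12*(-6) + 112)**2)/(-90282) = (677 + (72 + 112)**2)*(-1/90282) = (677 + 184**2)*(-1/90282) = (677 + 33856)*(-1/90282) = 34533*(-1/90282) = -11511/30094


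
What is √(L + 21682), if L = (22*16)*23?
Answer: √29778 ≈ 172.56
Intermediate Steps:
L = 8096 (L = 352*23 = 8096)
√(L + 21682) = √(8096 + 21682) = √29778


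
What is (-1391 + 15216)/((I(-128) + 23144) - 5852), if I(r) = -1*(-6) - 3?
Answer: 2765/3459 ≈ 0.79936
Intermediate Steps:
I(r) = 3 (I(r) = 6 - 3 = 3)
(-1391 + 15216)/((I(-128) + 23144) - 5852) = (-1391 + 15216)/((3 + 23144) - 5852) = 13825/(23147 - 5852) = 13825/17295 = 13825*(1/17295) = 2765/3459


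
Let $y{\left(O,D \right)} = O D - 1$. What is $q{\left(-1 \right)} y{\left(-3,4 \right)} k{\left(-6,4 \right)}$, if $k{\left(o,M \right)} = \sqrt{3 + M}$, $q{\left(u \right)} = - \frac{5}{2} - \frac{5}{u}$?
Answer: $- \frac{65 \sqrt{7}}{2} \approx -85.987$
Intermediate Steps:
$y{\left(O,D \right)} = -1 + D O$ ($y{\left(O,D \right)} = D O - 1 = -1 + D O$)
$q{\left(u \right)} = - \frac{5}{2} - \frac{5}{u}$ ($q{\left(u \right)} = \left(-5\right) \frac{1}{2} - \frac{5}{u} = - \frac{5}{2} - \frac{5}{u}$)
$q{\left(-1 \right)} y{\left(-3,4 \right)} k{\left(-6,4 \right)} = \left(- \frac{5}{2} - \frac{5}{-1}\right) \left(-1 + 4 \left(-3\right)\right) \sqrt{3 + 4} = \left(- \frac{5}{2} - -5\right) \left(-1 - 12\right) \sqrt{7} = \left(- \frac{5}{2} + 5\right) \left(-13\right) \sqrt{7} = \frac{5}{2} \left(-13\right) \sqrt{7} = - \frac{65 \sqrt{7}}{2}$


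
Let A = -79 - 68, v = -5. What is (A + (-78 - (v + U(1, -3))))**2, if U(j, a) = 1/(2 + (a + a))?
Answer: 772641/16 ≈ 48290.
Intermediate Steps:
U(j, a) = 1/(2 + 2*a)
A = -147
(A + (-78 - (v + U(1, -3))))**2 = (-147 + (-78 - (-5 + 1/(2*(1 - 3)))))**2 = (-147 + (-78 - (-5 + (1/2)/(-2))))**2 = (-147 + (-78 - (-5 + (1/2)*(-1/2))))**2 = (-147 + (-78 - (-5 - 1/4)))**2 = (-147 + (-78 - 1*(-21/4)))**2 = (-147 + (-78 + 21/4))**2 = (-147 - 291/4)**2 = (-879/4)**2 = 772641/16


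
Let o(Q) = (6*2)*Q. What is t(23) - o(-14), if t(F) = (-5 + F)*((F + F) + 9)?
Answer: 1158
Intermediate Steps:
t(F) = (-5 + F)*(9 + 2*F) (t(F) = (-5 + F)*(2*F + 9) = (-5 + F)*(9 + 2*F))
o(Q) = 12*Q
t(23) - o(-14) = (-45 - 1*23 + 2*23**2) - 12*(-14) = (-45 - 23 + 2*529) - 1*(-168) = (-45 - 23 + 1058) + 168 = 990 + 168 = 1158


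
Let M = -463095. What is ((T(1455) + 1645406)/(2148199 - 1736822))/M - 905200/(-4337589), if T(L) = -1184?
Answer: 6386647079988046/30605165577325705 ≈ 0.20868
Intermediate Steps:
((T(1455) + 1645406)/(2148199 - 1736822))/M - 905200/(-4337589) = ((-1184 + 1645406)/(2148199 - 1736822))/(-463095) - 905200/(-4337589) = (1644222/411377)*(-1/463095) - 905200*(-1/4337589) = (1644222*(1/411377))*(-1/463095) + 905200/4337589 = (1644222/411377)*(-1/463095) + 905200/4337589 = -548074/63502210605 + 905200/4337589 = 6386647079988046/30605165577325705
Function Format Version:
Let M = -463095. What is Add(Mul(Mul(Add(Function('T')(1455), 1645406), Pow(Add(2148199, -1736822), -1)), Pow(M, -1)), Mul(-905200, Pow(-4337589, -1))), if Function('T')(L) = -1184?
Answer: Rational(6386647079988046, 30605165577325705) ≈ 0.20868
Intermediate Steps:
Add(Mul(Mul(Add(Function('T')(1455), 1645406), Pow(Add(2148199, -1736822), -1)), Pow(M, -1)), Mul(-905200, Pow(-4337589, -1))) = Add(Mul(Mul(Add(-1184, 1645406), Pow(Add(2148199, -1736822), -1)), Pow(-463095, -1)), Mul(-905200, Pow(-4337589, -1))) = Add(Mul(Mul(1644222, Pow(411377, -1)), Rational(-1, 463095)), Mul(-905200, Rational(-1, 4337589))) = Add(Mul(Mul(1644222, Rational(1, 411377)), Rational(-1, 463095)), Rational(905200, 4337589)) = Add(Mul(Rational(1644222, 411377), Rational(-1, 463095)), Rational(905200, 4337589)) = Add(Rational(-548074, 63502210605), Rational(905200, 4337589)) = Rational(6386647079988046, 30605165577325705)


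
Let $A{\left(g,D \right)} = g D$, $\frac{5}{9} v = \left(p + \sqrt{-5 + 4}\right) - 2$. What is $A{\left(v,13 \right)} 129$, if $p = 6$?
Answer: $\frac{60372}{5} + \frac{15093 i}{5} \approx 12074.0 + 3018.6 i$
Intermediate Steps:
$v = \frac{36}{5} + \frac{9 i}{5}$ ($v = \frac{9 \left(\left(6 + \sqrt{-5 + 4}\right) - 2\right)}{5} = \frac{9 \left(\left(6 + \sqrt{-1}\right) - 2\right)}{5} = \frac{9 \left(\left(6 + i\right) - 2\right)}{5} = \frac{9 \left(4 + i\right)}{5} = \frac{36}{5} + \frac{9 i}{5} \approx 7.2 + 1.8 i$)
$A{\left(g,D \right)} = D g$
$A{\left(v,13 \right)} 129 = 13 \left(\frac{36}{5} + \frac{9 i}{5}\right) 129 = \left(\frac{468}{5} + \frac{117 i}{5}\right) 129 = \frac{60372}{5} + \frac{15093 i}{5}$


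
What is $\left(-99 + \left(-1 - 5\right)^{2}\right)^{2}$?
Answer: $3969$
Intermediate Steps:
$\left(-99 + \left(-1 - 5\right)^{2}\right)^{2} = \left(-99 + \left(-6\right)^{2}\right)^{2} = \left(-99 + 36\right)^{2} = \left(-63\right)^{2} = 3969$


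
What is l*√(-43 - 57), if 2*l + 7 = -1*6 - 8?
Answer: -105*I ≈ -105.0*I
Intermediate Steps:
l = -21/2 (l = -7/2 + (-1*6 - 8)/2 = -7/2 + (-6 - 8)/2 = -7/2 + (½)*(-14) = -7/2 - 7 = -21/2 ≈ -10.500)
l*√(-43 - 57) = -21*√(-43 - 57)/2 = -105*I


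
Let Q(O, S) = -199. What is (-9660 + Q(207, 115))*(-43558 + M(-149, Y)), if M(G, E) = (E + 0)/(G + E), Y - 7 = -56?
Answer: 85028304665/198 ≈ 4.2944e+8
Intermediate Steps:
Y = -49 (Y = 7 - 56 = -49)
M(G, E) = E/(E + G)
(-9660 + Q(207, 115))*(-43558 + M(-149, Y)) = (-9660 - 199)*(-43558 - 49/(-49 - 149)) = -9859*(-43558 - 49/(-198)) = -9859*(-43558 - 49*(-1/198)) = -9859*(-43558 + 49/198) = -9859*(-8624435/198) = 85028304665/198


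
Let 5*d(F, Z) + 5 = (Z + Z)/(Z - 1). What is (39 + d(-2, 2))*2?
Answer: 388/5 ≈ 77.600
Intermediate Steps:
d(F, Z) = -1 + 2*Z/(5*(-1 + Z)) (d(F, Z) = -1 + ((Z + Z)/(Z - 1))/5 = -1 + ((2*Z)/(-1 + Z))/5 = -1 + (2*Z/(-1 + Z))/5 = -1 + 2*Z/(5*(-1 + Z)))
(39 + d(-2, 2))*2 = (39 + (5 - 3*2)/(5*(-1 + 2)))*2 = (39 + (⅕)*(5 - 6)/1)*2 = (39 + (⅕)*1*(-1))*2 = (39 - ⅕)*2 = (194/5)*2 = 388/5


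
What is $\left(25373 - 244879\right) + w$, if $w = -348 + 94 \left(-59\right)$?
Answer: $-225400$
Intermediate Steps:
$w = -5894$ ($w = -348 - 5546 = -5894$)
$\left(25373 - 244879\right) + w = \left(25373 - 244879\right) - 5894 = -219506 - 5894 = -225400$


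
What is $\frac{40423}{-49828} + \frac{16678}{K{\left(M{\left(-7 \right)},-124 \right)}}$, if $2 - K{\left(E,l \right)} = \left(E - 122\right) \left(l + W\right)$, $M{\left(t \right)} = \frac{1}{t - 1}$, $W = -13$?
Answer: $- \frac{12058182431}{6668630724} \approx -1.8082$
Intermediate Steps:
$M{\left(t \right)} = \frac{1}{-1 + t}$
$K{\left(E,l \right)} = 2 - \left(-122 + E\right) \left(-13 + l\right)$ ($K{\left(E,l \right)} = 2 - \left(E - 122\right) \left(l - 13\right) = 2 - \left(-122 + E\right) \left(-13 + l\right)$)
$\frac{40423}{-49828} + \frac{16678}{K{\left(M{\left(-7 \right)},-124 \right)}} = \frac{40423}{-49828} + \frac{16678}{-1584 + \frac{13}{-1 - 7} + 122 \left(-124\right) - \frac{1}{-1 - 7} \left(-124\right)} = 40423 \left(- \frac{1}{49828}\right) + \frac{16678}{-1584 + \frac{13}{-8} - 15128 - \frac{1}{-8} \left(-124\right)} = - \frac{40423}{49828} + \frac{16678}{-1584 + 13 \left(- \frac{1}{8}\right) - 15128 - \left(- \frac{1}{8}\right) \left(-124\right)} = - \frac{40423}{49828} + \frac{16678}{-1584 - \frac{13}{8} - 15128 - \frac{31}{2}} = - \frac{40423}{49828} + \frac{16678}{- \frac{133833}{8}} = - \frac{40423}{49828} + 16678 \left(- \frac{8}{133833}\right) = - \frac{40423}{49828} - \frac{133424}{133833} = - \frac{12058182431}{6668630724}$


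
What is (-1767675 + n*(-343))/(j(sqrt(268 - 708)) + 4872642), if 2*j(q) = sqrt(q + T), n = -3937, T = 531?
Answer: -417284/(4872642 + sqrt(531 + 2*I*sqrt(110))/2) ≈ -0.085638 + 3.9988e-9*I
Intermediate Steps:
j(q) = sqrt(531 + q)/2 (j(q) = sqrt(q + 531)/2 = sqrt(531 + q)/2)
(-1767675 + n*(-343))/(j(sqrt(268 - 708)) + 4872642) = (-1767675 - 3937*(-343))/(sqrt(531 + sqrt(268 - 708))/2 + 4872642) = (-1767675 + 1350391)/(sqrt(531 + sqrt(-440))/2 + 4872642) = -417284/(sqrt(531 + 2*I*sqrt(110))/2 + 4872642) = -417284/(4872642 + sqrt(531 + 2*I*sqrt(110))/2)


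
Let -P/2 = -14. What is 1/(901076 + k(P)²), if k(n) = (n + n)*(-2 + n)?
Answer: 1/3021012 ≈ 3.3101e-7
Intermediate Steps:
P = 28 (P = -2*(-14) = 28)
k(n) = 2*n*(-2 + n) (k(n) = (2*n)*(-2 + n) = 2*n*(-2 + n))
1/(901076 + k(P)²) = 1/(901076 + (2*28*(-2 + 28))²) = 1/(901076 + (2*28*26)²) = 1/(901076 + 1456²) = 1/(901076 + 2119936) = 1/3021012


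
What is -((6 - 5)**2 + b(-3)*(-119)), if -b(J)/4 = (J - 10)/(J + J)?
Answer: -3097/3 ≈ -1032.3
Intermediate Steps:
b(J) = -2*(-10 + J)/J (b(J) = -4*(J - 10)/(J + J) = -4*(-10 + J)/(2*J) = -4*(-10 + J)*1/(2*J) = -2*(-10 + J)/J)
-((6 - 5)**2 + b(-3)*(-119)) = -((6 - 5)**2 + (-2 + 20/(-3))*(-119)) = -(1**2 + (-2 + 20*(-1/3))*(-119)) = -(1 + (-2 - 20/3)*(-119)) = -(1 - 26/3*(-119)) = -(1 + 3094/3) = -1*3097/3 = -3097/3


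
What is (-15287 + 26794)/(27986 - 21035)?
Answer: 11507/6951 ≈ 1.6554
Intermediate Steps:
(-15287 + 26794)/(27986 - 21035) = 11507/6951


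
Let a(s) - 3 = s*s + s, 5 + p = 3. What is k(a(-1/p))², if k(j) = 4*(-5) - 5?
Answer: 625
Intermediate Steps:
p = -2 (p = -5 + 3 = -2)
a(s) = 3 + s + s² (a(s) = 3 + (s*s + s) = 3 + (s² + s) = 3 + (s + s²) = 3 + s + s²)
k(j) = -25 (k(j) = -20 - 5 = -25)
k(a(-1/p))² = (-25)² = 625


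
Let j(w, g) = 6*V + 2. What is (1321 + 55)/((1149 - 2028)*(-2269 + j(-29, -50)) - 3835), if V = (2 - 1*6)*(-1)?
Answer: 688/983881 ≈ 0.00069927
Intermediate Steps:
V = 4 (V = (2 - 6)*(-1) = -4*(-1) = 4)
j(w, g) = 26 (j(w, g) = 6*4 + 2 = 24 + 2 = 26)
(1321 + 55)/((1149 - 2028)*(-2269 + j(-29, -50)) - 3835) = (1321 + 55)/((1149 - 2028)*(-2269 + 26) - 3835) = 1376/(-879*(-2243) - 3835) = 1376/(1971597 - 3835) = 1376/1967762 = 1376*(1/1967762) = 688/983881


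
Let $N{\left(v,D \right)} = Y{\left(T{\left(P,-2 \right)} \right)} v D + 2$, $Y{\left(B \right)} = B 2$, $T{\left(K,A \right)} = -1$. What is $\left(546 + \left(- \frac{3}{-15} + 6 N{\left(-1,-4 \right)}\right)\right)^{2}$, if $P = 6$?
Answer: $\frac{6507601}{25} \approx 2.603 \cdot 10^{5}$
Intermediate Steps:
$Y{\left(B \right)} = 2 B$
$N{\left(v,D \right)} = 2 - 2 D v$ ($N{\left(v,D \right)} = 2 \left(-1\right) v D + 2 = - 2 v D + 2 = - 2 D v + 2 = 2 - 2 D v$)
$\left(546 + \left(- \frac{3}{-15} + 6 N{\left(-1,-4 \right)}\right)\right)^{2} = \left(546 + \left(- \frac{3}{-15} + 6 \left(2 - \left(-8\right) \left(-1\right)\right)\right)\right)^{2} = \left(546 + \left(\left(-3\right) \left(- \frac{1}{15}\right) + 6 \left(2 - 8\right)\right)\right)^{2} = \left(546 + \left(\frac{1}{5} + 6 \left(-6\right)\right)\right)^{2} = \left(546 + \left(\frac{1}{5} - 36\right)\right)^{2} = \left(546 - \frac{179}{5}\right)^{2} = \left(\frac{2551}{5}\right)^{2} = \frac{6507601}{25}$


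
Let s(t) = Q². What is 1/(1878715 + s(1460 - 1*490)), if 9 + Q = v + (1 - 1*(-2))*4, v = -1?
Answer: 1/1878719 ≈ 5.3228e-7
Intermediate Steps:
Q = 2 (Q = -9 + (-1 + (1 - 1*(-2))*4) = -9 + (-1 + (1 + 2)*4) = -9 + (-1 + 3*4) = -9 + (-1 + 12) = -9 + 11 = 2)
s(t) = 4 (s(t) = 2² = 4)
1/(1878715 + s(1460 - 1*490)) = 1/(1878715 + 4) = 1/1878719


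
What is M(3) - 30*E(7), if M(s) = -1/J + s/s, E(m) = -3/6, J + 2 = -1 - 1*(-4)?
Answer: 15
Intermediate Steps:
J = 1 (J = -2 + (-1 - 1*(-4)) = -2 + (-1 + 4) = -2 + 3 = 1)
E(m) = -½ (E(m) = -3*⅙ = -½)
M(s) = 0 (M(s) = -1/1 + s/s = -1*1 + 1 = -1 + 1 = 0)
M(3) - 30*E(7) = 0 - 30*(-½) = 0 + 15 = 15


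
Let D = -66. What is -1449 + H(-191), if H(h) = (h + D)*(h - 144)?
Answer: 84646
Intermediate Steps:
H(h) = (-144 + h)*(-66 + h) (H(h) = (h - 66)*(h - 144) = (-66 + h)*(-144 + h) = (-144 + h)*(-66 + h))
-1449 + H(-191) = -1449 + (9504 + (-191)² - 210*(-191)) = -1449 + (9504 + 36481 + 40110) = -1449 + 86095 = 84646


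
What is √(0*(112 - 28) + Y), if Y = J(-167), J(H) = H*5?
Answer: I*√835 ≈ 28.896*I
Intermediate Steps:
J(H) = 5*H
Y = -835 (Y = 5*(-167) = -835)
√(0*(112 - 28) + Y) = √(0*(112 - 28) - 835) = √(0*84 - 835) = √(0 - 835) = √(-835) = I*√835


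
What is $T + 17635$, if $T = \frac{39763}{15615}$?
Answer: $\frac{275410288}{15615} \approx 17638.0$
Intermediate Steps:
$T = \frac{39763}{15615}$ ($T = 39763 \cdot \frac{1}{15615} = \frac{39763}{15615} \approx 2.5465$)
$T + 17635 = \frac{39763}{15615} + 17635 = \frac{275410288}{15615}$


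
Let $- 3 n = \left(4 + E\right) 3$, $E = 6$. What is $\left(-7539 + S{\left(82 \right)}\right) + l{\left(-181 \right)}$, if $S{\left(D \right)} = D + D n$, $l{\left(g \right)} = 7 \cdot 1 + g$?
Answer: $-8451$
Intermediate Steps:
$l{\left(g \right)} = 7 + g$
$n = -10$ ($n = - \frac{\left(4 + 6\right) 3}{3} = - \frac{10 \cdot 3}{3} = \left(- \frac{1}{3}\right) 30 = -10$)
$S{\left(D \right)} = - 9 D$ ($S{\left(D \right)} = D + D \left(-10\right) = D - 10 D = - 9 D$)
$\left(-7539 + S{\left(82 \right)}\right) + l{\left(-181 \right)} = \left(-7539 - 738\right) + \left(7 - 181\right) = \left(-7539 - 738\right) - 174 = -8277 - 174 = -8451$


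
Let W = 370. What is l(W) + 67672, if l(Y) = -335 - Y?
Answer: 66967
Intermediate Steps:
l(W) + 67672 = (-335 - 1*370) + 67672 = (-335 - 370) + 67672 = -705 + 67672 = 66967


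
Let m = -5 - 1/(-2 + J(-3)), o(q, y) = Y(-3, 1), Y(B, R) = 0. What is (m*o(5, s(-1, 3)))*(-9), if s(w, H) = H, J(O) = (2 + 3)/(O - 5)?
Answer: 0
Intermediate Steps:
J(O) = 5/(-5 + O)
o(q, y) = 0
m = -97/21 (m = -5 - 1/(-2 + 5/(-5 - 3)) = -5 - 1/(-2 + 5/(-8)) = -5 - 1/(-2 + 5*(-⅛)) = -5 - 1/(-2 - 5/8) = -5 - 1/(-21/8) = -5 - 1*(-8/21) = -5 + 8/21 = -97/21 ≈ -4.6190)
(m*o(5, s(-1, 3)))*(-9) = -97/21*0*(-9) = 0*(-9) = 0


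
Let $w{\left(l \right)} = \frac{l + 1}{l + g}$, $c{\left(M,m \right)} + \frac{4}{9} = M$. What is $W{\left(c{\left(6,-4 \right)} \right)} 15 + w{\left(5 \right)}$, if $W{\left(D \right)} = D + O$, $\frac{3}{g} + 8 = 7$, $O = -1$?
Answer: $\frac{214}{3} \approx 71.333$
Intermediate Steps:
$c{\left(M,m \right)} = - \frac{4}{9} + M$
$g = -3$ ($g = \frac{3}{-8 + 7} = \frac{3}{-1} = 3 \left(-1\right) = -3$)
$W{\left(D \right)} = -1 + D$ ($W{\left(D \right)} = D - 1 = -1 + D$)
$w{\left(l \right)} = \frac{1 + l}{-3 + l}$ ($w{\left(l \right)} = \frac{l + 1}{l - 3} = \frac{1 + l}{-3 + l}$)
$W{\left(c{\left(6,-4 \right)} \right)} 15 + w{\left(5 \right)} = \left(-1 + \left(- \frac{4}{9} + 6\right)\right) 15 + \frac{1 + 5}{-3 + 5} = \left(-1 + \frac{50}{9}\right) 15 + \frac{1}{2} \cdot 6 = \frac{41}{9} \cdot 15 + \frac{1}{2} \cdot 6 = \frac{205}{3} + 3 = \frac{214}{3}$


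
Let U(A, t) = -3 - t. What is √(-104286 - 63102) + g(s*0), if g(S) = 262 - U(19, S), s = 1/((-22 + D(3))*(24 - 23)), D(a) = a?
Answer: 265 + 2*I*√41847 ≈ 265.0 + 409.13*I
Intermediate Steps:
s = -1/19 (s = 1/((-22 + 3)*(24 - 23)) = 1/(-19*1) = 1/(-19) = -1/19 ≈ -0.052632)
g(S) = 265 + S (g(S) = 262 - (-3 - S) = 262 + (3 + S) = 265 + S)
√(-104286 - 63102) + g(s*0) = √(-104286 - 63102) + (265 - 1/19*0) = √(-167388) + (265 + 0) = 2*I*√41847 + 265 = 265 + 2*I*√41847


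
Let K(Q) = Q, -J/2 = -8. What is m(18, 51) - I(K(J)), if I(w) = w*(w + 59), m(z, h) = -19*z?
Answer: -1542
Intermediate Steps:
J = 16 (J = -2*(-8) = 16)
I(w) = w*(59 + w)
m(18, 51) - I(K(J)) = -19*18 - 16*(59 + 16) = -342 - 16*75 = -342 - 1*1200 = -342 - 1200 = -1542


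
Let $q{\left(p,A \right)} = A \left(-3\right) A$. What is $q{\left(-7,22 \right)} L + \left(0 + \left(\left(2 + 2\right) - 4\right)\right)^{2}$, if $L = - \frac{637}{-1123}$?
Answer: $- \frac{924924}{1123} \approx -823.62$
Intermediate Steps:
$q{\left(p,A \right)} = - 3 A^{2}$ ($q{\left(p,A \right)} = - 3 A A = - 3 A^{2}$)
$L = \frac{637}{1123}$ ($L = \left(-637\right) \left(- \frac{1}{1123}\right) = \frac{637}{1123} \approx 0.56723$)
$q{\left(-7,22 \right)} L + \left(0 + \left(\left(2 + 2\right) - 4\right)\right)^{2} = - 3 \cdot 22^{2} \cdot \frac{637}{1123} + \left(0 + \left(\left(2 + 2\right) - 4\right)\right)^{2} = \left(-3\right) 484 \cdot \frac{637}{1123} + \left(0 + \left(4 - 4\right)\right)^{2} = \left(-1452\right) \frac{637}{1123} + \left(0 + 0\right)^{2} = - \frac{924924}{1123} + 0^{2} = - \frac{924924}{1123} + 0 = - \frac{924924}{1123}$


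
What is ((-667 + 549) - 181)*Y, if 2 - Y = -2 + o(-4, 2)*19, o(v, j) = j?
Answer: 10166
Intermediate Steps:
Y = -34 (Y = 2 - (-2 + 2*19) = 2 - (-2 + 38) = 2 - 1*36 = 2 - 36 = -34)
((-667 + 549) - 181)*Y = ((-667 + 549) - 181)*(-34) = (-118 - 181)*(-34) = -299*(-34) = 10166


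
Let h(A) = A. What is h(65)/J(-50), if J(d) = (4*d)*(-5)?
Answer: 13/200 ≈ 0.065000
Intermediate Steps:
J(d) = -20*d
h(65)/J(-50) = 65/((-20*(-50))) = 65/1000 = 65*(1/1000) = 13/200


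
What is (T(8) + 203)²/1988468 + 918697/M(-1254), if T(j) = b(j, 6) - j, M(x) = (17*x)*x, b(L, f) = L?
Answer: 21532576379/390862218186 ≈ 0.055090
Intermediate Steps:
M(x) = 17*x²
T(j) = 0 (T(j) = j - j = 0)
(T(8) + 203)²/1988468 + 918697/M(-1254) = (0 + 203)²/1988468 + 918697/((17*(-1254)²)) = 203²*(1/1988468) + 918697/((17*1572516)) = 41209*(1/1988468) + 918697/26732772 = 41209/1988468 + 918697*(1/26732772) = 41209/1988468 + 54041/1572516 = 21532576379/390862218186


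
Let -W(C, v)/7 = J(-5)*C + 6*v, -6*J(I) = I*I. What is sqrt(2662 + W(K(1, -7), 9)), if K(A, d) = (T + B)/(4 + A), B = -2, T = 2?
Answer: 2*sqrt(571) ≈ 47.791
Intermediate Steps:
J(I) = -I**2/6 (J(I) = -I*I/6 = -I**2/6)
K(A, d) = 0 (K(A, d) = (2 - 2)/(4 + A) = 0/(4 + A) = 0)
W(C, v) = -42*v + 175*C/6 (W(C, v) = -7*((-1/6*(-5)**2)*C + 6*v) = -7*((-1/6*25)*C + 6*v) = -7*(-25*C/6 + 6*v) = -7*(6*v - 25*C/6) = -42*v + 175*C/6)
sqrt(2662 + W(K(1, -7), 9)) = sqrt(2662 + (-42*9 + (175/6)*0)) = sqrt(2662 + (-378 + 0)) = sqrt(2662 - 378) = sqrt(2284) = 2*sqrt(571)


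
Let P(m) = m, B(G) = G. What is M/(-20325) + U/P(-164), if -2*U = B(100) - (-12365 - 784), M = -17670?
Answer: 18338779/444440 ≈ 41.263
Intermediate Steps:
U = -13249/2 (U = -(100 - (-12365 - 784))/2 = -(100 - 1*(-13149))/2 = -(100 + 13149)/2 = -½*13249 = -13249/2 ≈ -6624.5)
M/(-20325) + U/P(-164) = -17670/(-20325) - 13249/2/(-164) = -17670*(-1/20325) - 13249/2*(-1/164) = 1178/1355 + 13249/328 = 18338779/444440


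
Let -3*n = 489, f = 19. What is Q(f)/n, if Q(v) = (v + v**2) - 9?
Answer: -371/163 ≈ -2.2761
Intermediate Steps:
Q(v) = -9 + v + v**2
n = -163 (n = -1/3*489 = -163)
Q(f)/n = (-9 + 19 + 19**2)/(-163) = (-9 + 19 + 361)*(-1/163) = 371*(-1/163) = -371/163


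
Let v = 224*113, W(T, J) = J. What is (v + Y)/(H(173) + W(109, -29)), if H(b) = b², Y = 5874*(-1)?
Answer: 9719/14950 ≈ 0.65010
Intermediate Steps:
Y = -5874
v = 25312
(v + Y)/(H(173) + W(109, -29)) = (25312 - 5874)/(173² - 29) = 19438/(29929 - 29) = 19438/29900 = 19438*(1/29900) = 9719/14950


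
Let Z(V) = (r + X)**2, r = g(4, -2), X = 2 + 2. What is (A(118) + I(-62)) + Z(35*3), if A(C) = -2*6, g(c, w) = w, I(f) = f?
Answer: -70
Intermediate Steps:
X = 4
r = -2
Z(V) = 4 (Z(V) = (-2 + 4)**2 = 2**2 = 4)
A(C) = -12
(A(118) + I(-62)) + Z(35*3) = (-12 - 62) + 4 = -74 + 4 = -70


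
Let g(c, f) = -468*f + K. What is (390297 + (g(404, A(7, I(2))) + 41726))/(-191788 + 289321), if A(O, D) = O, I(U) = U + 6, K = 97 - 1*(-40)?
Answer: 428884/97533 ≈ 4.3973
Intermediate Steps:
K = 137 (K = 97 + 40 = 137)
I(U) = 6 + U
g(c, f) = 137 - 468*f (g(c, f) = -468*f + 137 = 137 - 468*f)
(390297 + (g(404, A(7, I(2))) + 41726))/(-191788 + 289321) = (390297 + ((137 - 468*7) + 41726))/(-191788 + 289321) = (390297 + ((137 - 3276) + 41726))/97533 = (390297 + (-3139 + 41726))*(1/97533) = (390297 + 38587)*(1/97533) = 428884*(1/97533) = 428884/97533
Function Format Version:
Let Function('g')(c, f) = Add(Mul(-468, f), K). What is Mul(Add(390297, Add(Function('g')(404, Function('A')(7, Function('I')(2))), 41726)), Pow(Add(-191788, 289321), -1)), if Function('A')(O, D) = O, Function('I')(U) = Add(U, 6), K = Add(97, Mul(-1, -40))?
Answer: Rational(428884, 97533) ≈ 4.3973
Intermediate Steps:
K = 137 (K = Add(97, 40) = 137)
Function('I')(U) = Add(6, U)
Function('g')(c, f) = Add(137, Mul(-468, f)) (Function('g')(c, f) = Add(Mul(-468, f), 137) = Add(137, Mul(-468, f)))
Mul(Add(390297, Add(Function('g')(404, Function('A')(7, Function('I')(2))), 41726)), Pow(Add(-191788, 289321), -1)) = Mul(Add(390297, Add(Add(137, Mul(-468, 7)), 41726)), Pow(Add(-191788, 289321), -1)) = Mul(Add(390297, Add(Add(137, -3276), 41726)), Pow(97533, -1)) = Mul(Add(390297, Add(-3139, 41726)), Rational(1, 97533)) = Mul(Add(390297, 38587), Rational(1, 97533)) = Mul(428884, Rational(1, 97533)) = Rational(428884, 97533)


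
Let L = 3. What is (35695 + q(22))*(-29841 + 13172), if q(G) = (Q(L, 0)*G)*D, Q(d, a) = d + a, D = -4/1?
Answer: -590599339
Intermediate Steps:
D = -4 (D = -4*1 = -4)
Q(d, a) = a + d
q(G) = -12*G (q(G) = ((0 + 3)*G)*(-4) = (3*G)*(-4) = -12*G)
(35695 + q(22))*(-29841 + 13172) = (35695 - 12*22)*(-29841 + 13172) = (35695 - 264)*(-16669) = 35431*(-16669) = -590599339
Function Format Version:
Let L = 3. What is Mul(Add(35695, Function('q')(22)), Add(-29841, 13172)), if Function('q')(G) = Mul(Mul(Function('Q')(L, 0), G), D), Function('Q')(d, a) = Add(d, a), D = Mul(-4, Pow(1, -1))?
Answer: -590599339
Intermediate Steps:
D = -4 (D = Mul(-4, 1) = -4)
Function('Q')(d, a) = Add(a, d)
Function('q')(G) = Mul(-12, G) (Function('q')(G) = Mul(Mul(Add(0, 3), G), -4) = Mul(Mul(3, G), -4) = Mul(-12, G))
Mul(Add(35695, Function('q')(22)), Add(-29841, 13172)) = Mul(Add(35695, Mul(-12, 22)), Add(-29841, 13172)) = Mul(Add(35695, -264), -16669) = Mul(35431, -16669) = -590599339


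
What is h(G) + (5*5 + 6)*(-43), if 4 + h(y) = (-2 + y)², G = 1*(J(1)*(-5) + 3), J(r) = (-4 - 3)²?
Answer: 58199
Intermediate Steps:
J(r) = 49 (J(r) = (-7)² = 49)
G = -242 (G = 1*(49*(-5) + 3) = 1*(-245 + 3) = 1*(-242) = -242)
h(y) = -4 + (-2 + y)²
h(G) + (5*5 + 6)*(-43) = -242*(-4 - 242) + (5*5 + 6)*(-43) = -242*(-246) + (25 + 6)*(-43) = 59532 + 31*(-43) = 59532 - 1333 = 58199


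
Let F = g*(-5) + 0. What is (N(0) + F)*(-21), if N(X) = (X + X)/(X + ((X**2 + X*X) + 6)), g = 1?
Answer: 105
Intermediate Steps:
N(X) = 2*X/(6 + X + 2*X**2) (N(X) = (2*X)/(X + ((X**2 + X**2) + 6)) = (2*X)/(X + (2*X**2 + 6)) = (2*X)/(X + (6 + 2*X**2)) = (2*X)/(6 + X + 2*X**2) = 2*X/(6 + X + 2*X**2))
F = -5 (F = 1*(-5) + 0 = -5 + 0 = -5)
(N(0) + F)*(-21) = (2*0/(6 + 0 + 2*0**2) - 5)*(-21) = (2*0/(6 + 0 + 2*0) - 5)*(-21) = (2*0/(6 + 0 + 0) - 5)*(-21) = (2*0/6 - 5)*(-21) = (2*0*(1/6) - 5)*(-21) = (0 - 5)*(-21) = -5*(-21) = 105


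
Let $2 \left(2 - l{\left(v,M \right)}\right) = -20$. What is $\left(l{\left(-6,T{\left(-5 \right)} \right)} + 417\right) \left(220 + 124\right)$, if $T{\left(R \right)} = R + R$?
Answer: $147576$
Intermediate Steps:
$T{\left(R \right)} = 2 R$
$l{\left(v,M \right)} = 12$ ($l{\left(v,M \right)} = 2 - -10 = 2 + 10 = 12$)
$\left(l{\left(-6,T{\left(-5 \right)} \right)} + 417\right) \left(220 + 124\right) = \left(12 + 417\right) \left(220 + 124\right) = 429 \cdot 344 = 147576$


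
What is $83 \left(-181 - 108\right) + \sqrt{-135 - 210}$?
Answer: $-23987 + i \sqrt{345} \approx -23987.0 + 18.574 i$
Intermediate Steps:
$83 \left(-181 - 108\right) + \sqrt{-135 - 210} = 83 \left(-289\right) + \sqrt{-345} = -23987 + i \sqrt{345}$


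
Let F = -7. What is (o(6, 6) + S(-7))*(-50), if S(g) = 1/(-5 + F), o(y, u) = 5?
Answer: -1475/6 ≈ -245.83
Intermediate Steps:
S(g) = -1/12 (S(g) = 1/(-5 - 7) = 1/(-12) = -1/12)
(o(6, 6) + S(-7))*(-50) = (5 - 1/12)*(-50) = (59/12)*(-50) = -1475/6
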